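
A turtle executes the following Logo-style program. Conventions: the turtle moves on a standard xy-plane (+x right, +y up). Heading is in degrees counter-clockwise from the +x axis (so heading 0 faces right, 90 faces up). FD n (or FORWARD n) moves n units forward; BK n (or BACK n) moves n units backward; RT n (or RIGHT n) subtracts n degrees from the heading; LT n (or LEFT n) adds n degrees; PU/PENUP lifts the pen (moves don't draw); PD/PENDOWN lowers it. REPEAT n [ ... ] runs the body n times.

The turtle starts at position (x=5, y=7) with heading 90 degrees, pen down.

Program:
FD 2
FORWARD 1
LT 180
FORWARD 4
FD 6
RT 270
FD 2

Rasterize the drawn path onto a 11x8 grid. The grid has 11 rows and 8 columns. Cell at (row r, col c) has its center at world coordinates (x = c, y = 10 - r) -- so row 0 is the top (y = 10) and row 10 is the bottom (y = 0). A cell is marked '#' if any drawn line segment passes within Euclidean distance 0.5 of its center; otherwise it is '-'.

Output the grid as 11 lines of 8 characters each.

Segment 0: (5,7) -> (5,9)
Segment 1: (5,9) -> (5,10)
Segment 2: (5,10) -> (5,6)
Segment 3: (5,6) -> (5,0)
Segment 4: (5,0) -> (7,0)

Answer: -----#--
-----#--
-----#--
-----#--
-----#--
-----#--
-----#--
-----#--
-----#--
-----#--
-----###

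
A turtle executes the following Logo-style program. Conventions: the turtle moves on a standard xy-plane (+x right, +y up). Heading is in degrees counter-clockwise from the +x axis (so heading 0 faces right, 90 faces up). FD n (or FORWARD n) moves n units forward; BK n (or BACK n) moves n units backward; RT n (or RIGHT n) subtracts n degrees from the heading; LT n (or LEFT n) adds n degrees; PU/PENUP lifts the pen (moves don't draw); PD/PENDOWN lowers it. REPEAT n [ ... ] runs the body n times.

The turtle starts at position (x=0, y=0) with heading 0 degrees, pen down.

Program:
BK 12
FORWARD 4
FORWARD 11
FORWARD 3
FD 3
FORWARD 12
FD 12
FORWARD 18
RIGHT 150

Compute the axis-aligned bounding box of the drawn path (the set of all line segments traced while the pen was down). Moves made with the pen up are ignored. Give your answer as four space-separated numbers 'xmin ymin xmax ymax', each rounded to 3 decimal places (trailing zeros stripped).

Executing turtle program step by step:
Start: pos=(0,0), heading=0, pen down
BK 12: (0,0) -> (-12,0) [heading=0, draw]
FD 4: (-12,0) -> (-8,0) [heading=0, draw]
FD 11: (-8,0) -> (3,0) [heading=0, draw]
FD 3: (3,0) -> (6,0) [heading=0, draw]
FD 3: (6,0) -> (9,0) [heading=0, draw]
FD 12: (9,0) -> (21,0) [heading=0, draw]
FD 12: (21,0) -> (33,0) [heading=0, draw]
FD 18: (33,0) -> (51,0) [heading=0, draw]
RT 150: heading 0 -> 210
Final: pos=(51,0), heading=210, 8 segment(s) drawn

Segment endpoints: x in {-12, -8, 0, 3, 6, 9, 21, 33, 51}, y in {0}
xmin=-12, ymin=0, xmax=51, ymax=0

Answer: -12 0 51 0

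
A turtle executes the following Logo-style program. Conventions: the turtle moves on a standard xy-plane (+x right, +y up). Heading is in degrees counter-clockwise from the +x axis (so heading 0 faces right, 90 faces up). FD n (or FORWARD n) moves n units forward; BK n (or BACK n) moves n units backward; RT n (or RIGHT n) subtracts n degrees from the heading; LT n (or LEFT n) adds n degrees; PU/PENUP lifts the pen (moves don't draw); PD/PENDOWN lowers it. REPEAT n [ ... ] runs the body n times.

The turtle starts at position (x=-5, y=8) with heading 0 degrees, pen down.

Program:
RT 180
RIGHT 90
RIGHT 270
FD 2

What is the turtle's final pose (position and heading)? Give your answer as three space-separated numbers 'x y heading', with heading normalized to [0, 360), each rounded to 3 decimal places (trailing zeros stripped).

Executing turtle program step by step:
Start: pos=(-5,8), heading=0, pen down
RT 180: heading 0 -> 180
RT 90: heading 180 -> 90
RT 270: heading 90 -> 180
FD 2: (-5,8) -> (-7,8) [heading=180, draw]
Final: pos=(-7,8), heading=180, 1 segment(s) drawn

Answer: -7 8 180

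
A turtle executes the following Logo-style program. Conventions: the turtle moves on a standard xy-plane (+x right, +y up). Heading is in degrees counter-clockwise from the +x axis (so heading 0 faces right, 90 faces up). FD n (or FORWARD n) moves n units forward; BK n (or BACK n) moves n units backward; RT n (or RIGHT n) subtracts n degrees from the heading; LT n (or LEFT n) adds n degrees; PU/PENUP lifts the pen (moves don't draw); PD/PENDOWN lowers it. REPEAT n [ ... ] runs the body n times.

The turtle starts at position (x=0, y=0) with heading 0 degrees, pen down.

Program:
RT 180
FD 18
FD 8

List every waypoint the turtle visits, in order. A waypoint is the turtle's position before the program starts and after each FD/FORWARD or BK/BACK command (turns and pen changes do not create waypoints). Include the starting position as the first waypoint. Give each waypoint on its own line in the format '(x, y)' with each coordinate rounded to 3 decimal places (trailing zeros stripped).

Answer: (0, 0)
(-18, 0)
(-26, 0)

Derivation:
Executing turtle program step by step:
Start: pos=(0,0), heading=0, pen down
RT 180: heading 0 -> 180
FD 18: (0,0) -> (-18,0) [heading=180, draw]
FD 8: (-18,0) -> (-26,0) [heading=180, draw]
Final: pos=(-26,0), heading=180, 2 segment(s) drawn
Waypoints (3 total):
(0, 0)
(-18, 0)
(-26, 0)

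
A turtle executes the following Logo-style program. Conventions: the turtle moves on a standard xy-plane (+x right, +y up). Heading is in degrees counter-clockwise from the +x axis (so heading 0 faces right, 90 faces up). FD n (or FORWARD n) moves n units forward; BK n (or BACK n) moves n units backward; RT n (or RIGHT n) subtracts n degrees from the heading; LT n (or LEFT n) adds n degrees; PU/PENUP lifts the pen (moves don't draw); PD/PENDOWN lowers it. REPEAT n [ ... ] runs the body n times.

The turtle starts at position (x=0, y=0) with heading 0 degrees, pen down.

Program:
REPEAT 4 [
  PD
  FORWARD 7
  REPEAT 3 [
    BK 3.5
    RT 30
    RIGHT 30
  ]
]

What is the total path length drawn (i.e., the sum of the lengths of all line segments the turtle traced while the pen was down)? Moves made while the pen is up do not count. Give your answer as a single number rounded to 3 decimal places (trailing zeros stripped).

Executing turtle program step by step:
Start: pos=(0,0), heading=0, pen down
REPEAT 4 [
  -- iteration 1/4 --
  PD: pen down
  FD 7: (0,0) -> (7,0) [heading=0, draw]
  REPEAT 3 [
    -- iteration 1/3 --
    BK 3.5: (7,0) -> (3.5,0) [heading=0, draw]
    RT 30: heading 0 -> 330
    RT 30: heading 330 -> 300
    -- iteration 2/3 --
    BK 3.5: (3.5,0) -> (1.75,3.031) [heading=300, draw]
    RT 30: heading 300 -> 270
    RT 30: heading 270 -> 240
    -- iteration 3/3 --
    BK 3.5: (1.75,3.031) -> (3.5,6.062) [heading=240, draw]
    RT 30: heading 240 -> 210
    RT 30: heading 210 -> 180
  ]
  -- iteration 2/4 --
  PD: pen down
  FD 7: (3.5,6.062) -> (-3.5,6.062) [heading=180, draw]
  REPEAT 3 [
    -- iteration 1/3 --
    BK 3.5: (-3.5,6.062) -> (0,6.062) [heading=180, draw]
    RT 30: heading 180 -> 150
    RT 30: heading 150 -> 120
    -- iteration 2/3 --
    BK 3.5: (0,6.062) -> (1.75,3.031) [heading=120, draw]
    RT 30: heading 120 -> 90
    RT 30: heading 90 -> 60
    -- iteration 3/3 --
    BK 3.5: (1.75,3.031) -> (0,0) [heading=60, draw]
    RT 30: heading 60 -> 30
    RT 30: heading 30 -> 0
  ]
  -- iteration 3/4 --
  PD: pen down
  FD 7: (0,0) -> (7,0) [heading=0, draw]
  REPEAT 3 [
    -- iteration 1/3 --
    BK 3.5: (7,0) -> (3.5,0) [heading=0, draw]
    RT 30: heading 0 -> 330
    RT 30: heading 330 -> 300
    -- iteration 2/3 --
    BK 3.5: (3.5,0) -> (1.75,3.031) [heading=300, draw]
    RT 30: heading 300 -> 270
    RT 30: heading 270 -> 240
    -- iteration 3/3 --
    BK 3.5: (1.75,3.031) -> (3.5,6.062) [heading=240, draw]
    RT 30: heading 240 -> 210
    RT 30: heading 210 -> 180
  ]
  -- iteration 4/4 --
  PD: pen down
  FD 7: (3.5,6.062) -> (-3.5,6.062) [heading=180, draw]
  REPEAT 3 [
    -- iteration 1/3 --
    BK 3.5: (-3.5,6.062) -> (0,6.062) [heading=180, draw]
    RT 30: heading 180 -> 150
    RT 30: heading 150 -> 120
    -- iteration 2/3 --
    BK 3.5: (0,6.062) -> (1.75,3.031) [heading=120, draw]
    RT 30: heading 120 -> 90
    RT 30: heading 90 -> 60
    -- iteration 3/3 --
    BK 3.5: (1.75,3.031) -> (0,0) [heading=60, draw]
    RT 30: heading 60 -> 30
    RT 30: heading 30 -> 0
  ]
]
Final: pos=(0,0), heading=0, 16 segment(s) drawn

Segment lengths:
  seg 1: (0,0) -> (7,0), length = 7
  seg 2: (7,0) -> (3.5,0), length = 3.5
  seg 3: (3.5,0) -> (1.75,3.031), length = 3.5
  seg 4: (1.75,3.031) -> (3.5,6.062), length = 3.5
  seg 5: (3.5,6.062) -> (-3.5,6.062), length = 7
  seg 6: (-3.5,6.062) -> (0,6.062), length = 3.5
  seg 7: (0,6.062) -> (1.75,3.031), length = 3.5
  seg 8: (1.75,3.031) -> (0,0), length = 3.5
  seg 9: (0,0) -> (7,0), length = 7
  seg 10: (7,0) -> (3.5,0), length = 3.5
  seg 11: (3.5,0) -> (1.75,3.031), length = 3.5
  seg 12: (1.75,3.031) -> (3.5,6.062), length = 3.5
  seg 13: (3.5,6.062) -> (-3.5,6.062), length = 7
  seg 14: (-3.5,6.062) -> (0,6.062), length = 3.5
  seg 15: (0,6.062) -> (1.75,3.031), length = 3.5
  seg 16: (1.75,3.031) -> (0,0), length = 3.5
Total = 70

Answer: 70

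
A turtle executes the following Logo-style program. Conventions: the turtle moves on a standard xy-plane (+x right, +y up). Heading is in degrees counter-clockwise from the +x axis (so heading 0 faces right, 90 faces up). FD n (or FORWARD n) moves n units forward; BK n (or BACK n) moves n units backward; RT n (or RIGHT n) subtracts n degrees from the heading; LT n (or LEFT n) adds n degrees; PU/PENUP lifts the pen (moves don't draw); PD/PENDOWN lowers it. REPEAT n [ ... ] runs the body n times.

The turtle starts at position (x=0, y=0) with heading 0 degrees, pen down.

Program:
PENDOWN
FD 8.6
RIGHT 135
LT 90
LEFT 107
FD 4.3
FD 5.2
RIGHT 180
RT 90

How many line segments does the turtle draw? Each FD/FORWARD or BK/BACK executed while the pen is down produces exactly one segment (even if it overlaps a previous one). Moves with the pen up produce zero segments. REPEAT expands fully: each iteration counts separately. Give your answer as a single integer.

Executing turtle program step by step:
Start: pos=(0,0), heading=0, pen down
PD: pen down
FD 8.6: (0,0) -> (8.6,0) [heading=0, draw]
RT 135: heading 0 -> 225
LT 90: heading 225 -> 315
LT 107: heading 315 -> 62
FD 4.3: (8.6,0) -> (10.619,3.797) [heading=62, draw]
FD 5.2: (10.619,3.797) -> (13.06,8.388) [heading=62, draw]
RT 180: heading 62 -> 242
RT 90: heading 242 -> 152
Final: pos=(13.06,8.388), heading=152, 3 segment(s) drawn
Segments drawn: 3

Answer: 3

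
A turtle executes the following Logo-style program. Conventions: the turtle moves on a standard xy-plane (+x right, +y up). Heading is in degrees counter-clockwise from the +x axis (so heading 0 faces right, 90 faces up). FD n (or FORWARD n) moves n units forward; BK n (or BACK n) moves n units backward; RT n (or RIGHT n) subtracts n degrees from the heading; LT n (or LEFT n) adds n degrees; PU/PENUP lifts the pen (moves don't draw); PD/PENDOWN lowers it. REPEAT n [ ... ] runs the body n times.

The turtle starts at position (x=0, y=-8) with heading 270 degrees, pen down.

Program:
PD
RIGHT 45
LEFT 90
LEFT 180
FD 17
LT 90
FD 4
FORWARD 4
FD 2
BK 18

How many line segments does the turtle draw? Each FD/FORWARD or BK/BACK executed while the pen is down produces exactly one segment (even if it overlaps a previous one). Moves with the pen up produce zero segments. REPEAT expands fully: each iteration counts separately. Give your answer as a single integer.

Answer: 5

Derivation:
Executing turtle program step by step:
Start: pos=(0,-8), heading=270, pen down
PD: pen down
RT 45: heading 270 -> 225
LT 90: heading 225 -> 315
LT 180: heading 315 -> 135
FD 17: (0,-8) -> (-12.021,4.021) [heading=135, draw]
LT 90: heading 135 -> 225
FD 4: (-12.021,4.021) -> (-14.849,1.192) [heading=225, draw]
FD 4: (-14.849,1.192) -> (-17.678,-1.636) [heading=225, draw]
FD 2: (-17.678,-1.636) -> (-19.092,-3.05) [heading=225, draw]
BK 18: (-19.092,-3.05) -> (-6.364,9.678) [heading=225, draw]
Final: pos=(-6.364,9.678), heading=225, 5 segment(s) drawn
Segments drawn: 5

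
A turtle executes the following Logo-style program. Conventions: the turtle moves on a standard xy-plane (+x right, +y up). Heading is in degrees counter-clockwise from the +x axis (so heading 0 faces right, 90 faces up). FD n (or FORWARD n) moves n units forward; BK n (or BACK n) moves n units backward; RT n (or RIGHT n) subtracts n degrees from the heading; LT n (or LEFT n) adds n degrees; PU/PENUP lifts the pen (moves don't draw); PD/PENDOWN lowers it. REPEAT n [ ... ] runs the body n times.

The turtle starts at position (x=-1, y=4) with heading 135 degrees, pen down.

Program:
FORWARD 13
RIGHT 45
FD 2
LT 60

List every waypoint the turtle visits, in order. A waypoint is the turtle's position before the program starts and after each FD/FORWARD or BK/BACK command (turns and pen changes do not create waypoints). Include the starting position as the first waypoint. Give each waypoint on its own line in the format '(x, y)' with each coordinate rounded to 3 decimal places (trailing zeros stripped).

Answer: (-1, 4)
(-10.192, 13.192)
(-10.192, 15.192)

Derivation:
Executing turtle program step by step:
Start: pos=(-1,4), heading=135, pen down
FD 13: (-1,4) -> (-10.192,13.192) [heading=135, draw]
RT 45: heading 135 -> 90
FD 2: (-10.192,13.192) -> (-10.192,15.192) [heading=90, draw]
LT 60: heading 90 -> 150
Final: pos=(-10.192,15.192), heading=150, 2 segment(s) drawn
Waypoints (3 total):
(-1, 4)
(-10.192, 13.192)
(-10.192, 15.192)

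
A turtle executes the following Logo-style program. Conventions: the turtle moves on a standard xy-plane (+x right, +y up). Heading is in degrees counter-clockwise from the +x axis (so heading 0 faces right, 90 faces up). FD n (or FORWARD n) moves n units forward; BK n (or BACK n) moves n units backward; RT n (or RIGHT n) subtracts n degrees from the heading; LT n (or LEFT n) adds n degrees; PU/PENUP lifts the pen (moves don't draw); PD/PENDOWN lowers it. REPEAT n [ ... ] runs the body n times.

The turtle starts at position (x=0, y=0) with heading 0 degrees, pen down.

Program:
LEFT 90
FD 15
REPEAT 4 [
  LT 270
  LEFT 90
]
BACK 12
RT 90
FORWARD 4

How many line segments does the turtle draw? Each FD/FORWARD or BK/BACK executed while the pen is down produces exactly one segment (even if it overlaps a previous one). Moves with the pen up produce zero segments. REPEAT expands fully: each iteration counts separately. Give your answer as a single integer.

Answer: 3

Derivation:
Executing turtle program step by step:
Start: pos=(0,0), heading=0, pen down
LT 90: heading 0 -> 90
FD 15: (0,0) -> (0,15) [heading=90, draw]
REPEAT 4 [
  -- iteration 1/4 --
  LT 270: heading 90 -> 0
  LT 90: heading 0 -> 90
  -- iteration 2/4 --
  LT 270: heading 90 -> 0
  LT 90: heading 0 -> 90
  -- iteration 3/4 --
  LT 270: heading 90 -> 0
  LT 90: heading 0 -> 90
  -- iteration 4/4 --
  LT 270: heading 90 -> 0
  LT 90: heading 0 -> 90
]
BK 12: (0,15) -> (0,3) [heading=90, draw]
RT 90: heading 90 -> 0
FD 4: (0,3) -> (4,3) [heading=0, draw]
Final: pos=(4,3), heading=0, 3 segment(s) drawn
Segments drawn: 3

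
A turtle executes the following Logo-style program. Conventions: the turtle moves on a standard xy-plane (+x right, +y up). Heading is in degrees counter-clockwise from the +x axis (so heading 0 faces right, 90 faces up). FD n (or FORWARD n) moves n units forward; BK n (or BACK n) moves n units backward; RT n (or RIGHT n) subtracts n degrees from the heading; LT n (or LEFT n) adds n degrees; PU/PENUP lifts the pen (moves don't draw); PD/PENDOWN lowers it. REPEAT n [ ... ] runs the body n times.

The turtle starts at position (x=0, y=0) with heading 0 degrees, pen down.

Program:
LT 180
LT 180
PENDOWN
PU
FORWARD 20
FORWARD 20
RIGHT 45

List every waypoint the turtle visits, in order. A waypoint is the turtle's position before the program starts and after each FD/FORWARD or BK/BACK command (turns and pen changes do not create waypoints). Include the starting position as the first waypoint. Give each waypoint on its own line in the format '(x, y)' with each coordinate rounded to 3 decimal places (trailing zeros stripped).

Executing turtle program step by step:
Start: pos=(0,0), heading=0, pen down
LT 180: heading 0 -> 180
LT 180: heading 180 -> 0
PD: pen down
PU: pen up
FD 20: (0,0) -> (20,0) [heading=0, move]
FD 20: (20,0) -> (40,0) [heading=0, move]
RT 45: heading 0 -> 315
Final: pos=(40,0), heading=315, 0 segment(s) drawn
Waypoints (3 total):
(0, 0)
(20, 0)
(40, 0)

Answer: (0, 0)
(20, 0)
(40, 0)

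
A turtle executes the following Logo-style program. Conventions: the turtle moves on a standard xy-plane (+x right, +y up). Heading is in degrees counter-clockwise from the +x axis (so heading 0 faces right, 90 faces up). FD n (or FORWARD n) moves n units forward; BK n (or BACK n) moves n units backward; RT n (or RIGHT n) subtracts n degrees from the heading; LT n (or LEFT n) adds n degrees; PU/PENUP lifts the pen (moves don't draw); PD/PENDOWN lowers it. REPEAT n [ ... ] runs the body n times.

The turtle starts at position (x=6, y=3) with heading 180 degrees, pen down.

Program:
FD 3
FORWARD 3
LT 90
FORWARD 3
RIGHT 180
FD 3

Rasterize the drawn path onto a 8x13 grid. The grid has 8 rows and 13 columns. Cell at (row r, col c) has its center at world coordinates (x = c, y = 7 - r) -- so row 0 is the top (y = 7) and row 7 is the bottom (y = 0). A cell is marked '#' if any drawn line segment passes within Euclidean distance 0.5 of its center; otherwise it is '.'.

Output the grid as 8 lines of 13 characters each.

Segment 0: (6,3) -> (3,3)
Segment 1: (3,3) -> (0,3)
Segment 2: (0,3) -> (-0,0)
Segment 3: (-0,0) -> (-0,3)

Answer: .............
.............
.............
.............
#######......
#............
#............
#............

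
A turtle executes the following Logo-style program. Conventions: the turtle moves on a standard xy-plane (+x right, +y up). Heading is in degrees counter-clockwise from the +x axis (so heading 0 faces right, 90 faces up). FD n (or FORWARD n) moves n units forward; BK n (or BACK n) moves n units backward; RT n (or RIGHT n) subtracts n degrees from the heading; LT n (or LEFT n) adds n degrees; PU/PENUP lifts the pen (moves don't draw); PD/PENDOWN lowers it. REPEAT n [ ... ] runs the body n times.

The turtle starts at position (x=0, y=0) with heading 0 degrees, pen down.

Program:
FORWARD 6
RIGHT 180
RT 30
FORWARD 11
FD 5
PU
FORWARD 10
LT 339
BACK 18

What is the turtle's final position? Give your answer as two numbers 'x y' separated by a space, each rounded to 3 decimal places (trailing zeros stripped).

Executing turtle program step by step:
Start: pos=(0,0), heading=0, pen down
FD 6: (0,0) -> (6,0) [heading=0, draw]
RT 180: heading 0 -> 180
RT 30: heading 180 -> 150
FD 11: (6,0) -> (-3.526,5.5) [heading=150, draw]
FD 5: (-3.526,5.5) -> (-7.856,8) [heading=150, draw]
PU: pen up
FD 10: (-7.856,8) -> (-16.517,13) [heading=150, move]
LT 339: heading 150 -> 129
BK 18: (-16.517,13) -> (-5.189,-0.989) [heading=129, move]
Final: pos=(-5.189,-0.989), heading=129, 3 segment(s) drawn

Answer: -5.189 -0.989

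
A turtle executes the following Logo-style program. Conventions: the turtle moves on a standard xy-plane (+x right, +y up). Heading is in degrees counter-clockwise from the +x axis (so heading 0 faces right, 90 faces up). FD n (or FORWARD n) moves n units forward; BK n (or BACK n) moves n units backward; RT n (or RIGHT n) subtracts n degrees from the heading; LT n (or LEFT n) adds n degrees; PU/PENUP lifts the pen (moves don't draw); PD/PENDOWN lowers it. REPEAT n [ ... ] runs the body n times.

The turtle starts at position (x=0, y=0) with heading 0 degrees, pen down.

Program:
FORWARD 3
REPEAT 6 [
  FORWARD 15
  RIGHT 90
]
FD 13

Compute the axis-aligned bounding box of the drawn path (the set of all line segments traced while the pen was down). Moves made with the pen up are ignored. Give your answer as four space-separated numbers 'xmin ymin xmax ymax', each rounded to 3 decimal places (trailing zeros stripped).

Executing turtle program step by step:
Start: pos=(0,0), heading=0, pen down
FD 3: (0,0) -> (3,0) [heading=0, draw]
REPEAT 6 [
  -- iteration 1/6 --
  FD 15: (3,0) -> (18,0) [heading=0, draw]
  RT 90: heading 0 -> 270
  -- iteration 2/6 --
  FD 15: (18,0) -> (18,-15) [heading=270, draw]
  RT 90: heading 270 -> 180
  -- iteration 3/6 --
  FD 15: (18,-15) -> (3,-15) [heading=180, draw]
  RT 90: heading 180 -> 90
  -- iteration 4/6 --
  FD 15: (3,-15) -> (3,0) [heading=90, draw]
  RT 90: heading 90 -> 0
  -- iteration 5/6 --
  FD 15: (3,0) -> (18,0) [heading=0, draw]
  RT 90: heading 0 -> 270
  -- iteration 6/6 --
  FD 15: (18,0) -> (18,-15) [heading=270, draw]
  RT 90: heading 270 -> 180
]
FD 13: (18,-15) -> (5,-15) [heading=180, draw]
Final: pos=(5,-15), heading=180, 8 segment(s) drawn

Segment endpoints: x in {0, 3, 3, 5, 18, 18}, y in {-15, -15, -15, -15, 0, 0, 0}
xmin=0, ymin=-15, xmax=18, ymax=0

Answer: 0 -15 18 0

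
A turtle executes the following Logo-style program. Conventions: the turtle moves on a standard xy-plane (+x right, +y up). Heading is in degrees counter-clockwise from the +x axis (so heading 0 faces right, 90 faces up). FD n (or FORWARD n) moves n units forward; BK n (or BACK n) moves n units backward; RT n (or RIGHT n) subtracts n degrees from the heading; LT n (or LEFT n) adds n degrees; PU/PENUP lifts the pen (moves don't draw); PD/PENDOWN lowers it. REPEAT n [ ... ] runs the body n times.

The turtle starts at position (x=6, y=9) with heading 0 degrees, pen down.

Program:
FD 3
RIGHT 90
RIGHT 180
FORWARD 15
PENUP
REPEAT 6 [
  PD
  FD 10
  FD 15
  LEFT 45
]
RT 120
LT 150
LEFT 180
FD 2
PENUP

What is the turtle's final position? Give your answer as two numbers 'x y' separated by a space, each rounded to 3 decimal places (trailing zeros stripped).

Executing turtle program step by step:
Start: pos=(6,9), heading=0, pen down
FD 3: (6,9) -> (9,9) [heading=0, draw]
RT 90: heading 0 -> 270
RT 180: heading 270 -> 90
FD 15: (9,9) -> (9,24) [heading=90, draw]
PU: pen up
REPEAT 6 [
  -- iteration 1/6 --
  PD: pen down
  FD 10: (9,24) -> (9,34) [heading=90, draw]
  FD 15: (9,34) -> (9,49) [heading=90, draw]
  LT 45: heading 90 -> 135
  -- iteration 2/6 --
  PD: pen down
  FD 10: (9,49) -> (1.929,56.071) [heading=135, draw]
  FD 15: (1.929,56.071) -> (-8.678,66.678) [heading=135, draw]
  LT 45: heading 135 -> 180
  -- iteration 3/6 --
  PD: pen down
  FD 10: (-8.678,66.678) -> (-18.678,66.678) [heading=180, draw]
  FD 15: (-18.678,66.678) -> (-33.678,66.678) [heading=180, draw]
  LT 45: heading 180 -> 225
  -- iteration 4/6 --
  PD: pen down
  FD 10: (-33.678,66.678) -> (-40.749,59.607) [heading=225, draw]
  FD 15: (-40.749,59.607) -> (-51.355,49) [heading=225, draw]
  LT 45: heading 225 -> 270
  -- iteration 5/6 --
  PD: pen down
  FD 10: (-51.355,49) -> (-51.355,39) [heading=270, draw]
  FD 15: (-51.355,39) -> (-51.355,24) [heading=270, draw]
  LT 45: heading 270 -> 315
  -- iteration 6/6 --
  PD: pen down
  FD 10: (-51.355,24) -> (-44.284,16.929) [heading=315, draw]
  FD 15: (-44.284,16.929) -> (-33.678,6.322) [heading=315, draw]
  LT 45: heading 315 -> 0
]
RT 120: heading 0 -> 240
LT 150: heading 240 -> 30
LT 180: heading 30 -> 210
FD 2: (-33.678,6.322) -> (-35.41,5.322) [heading=210, draw]
PU: pen up
Final: pos=(-35.41,5.322), heading=210, 15 segment(s) drawn

Answer: -35.41 5.322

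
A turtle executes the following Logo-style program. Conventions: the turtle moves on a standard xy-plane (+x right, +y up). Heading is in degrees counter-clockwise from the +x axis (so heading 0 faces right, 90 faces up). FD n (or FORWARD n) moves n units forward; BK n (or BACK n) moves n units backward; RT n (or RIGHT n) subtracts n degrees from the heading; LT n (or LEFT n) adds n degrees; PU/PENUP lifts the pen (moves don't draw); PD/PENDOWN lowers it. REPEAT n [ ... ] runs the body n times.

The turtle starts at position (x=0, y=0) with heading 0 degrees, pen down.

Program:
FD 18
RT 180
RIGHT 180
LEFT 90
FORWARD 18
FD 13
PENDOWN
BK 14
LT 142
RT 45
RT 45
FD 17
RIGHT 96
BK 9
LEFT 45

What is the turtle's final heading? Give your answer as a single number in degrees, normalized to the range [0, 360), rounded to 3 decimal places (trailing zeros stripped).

Executing turtle program step by step:
Start: pos=(0,0), heading=0, pen down
FD 18: (0,0) -> (18,0) [heading=0, draw]
RT 180: heading 0 -> 180
RT 180: heading 180 -> 0
LT 90: heading 0 -> 90
FD 18: (18,0) -> (18,18) [heading=90, draw]
FD 13: (18,18) -> (18,31) [heading=90, draw]
PD: pen down
BK 14: (18,31) -> (18,17) [heading=90, draw]
LT 142: heading 90 -> 232
RT 45: heading 232 -> 187
RT 45: heading 187 -> 142
FD 17: (18,17) -> (4.604,27.466) [heading=142, draw]
RT 96: heading 142 -> 46
BK 9: (4.604,27.466) -> (-1.648,20.992) [heading=46, draw]
LT 45: heading 46 -> 91
Final: pos=(-1.648,20.992), heading=91, 6 segment(s) drawn

Answer: 91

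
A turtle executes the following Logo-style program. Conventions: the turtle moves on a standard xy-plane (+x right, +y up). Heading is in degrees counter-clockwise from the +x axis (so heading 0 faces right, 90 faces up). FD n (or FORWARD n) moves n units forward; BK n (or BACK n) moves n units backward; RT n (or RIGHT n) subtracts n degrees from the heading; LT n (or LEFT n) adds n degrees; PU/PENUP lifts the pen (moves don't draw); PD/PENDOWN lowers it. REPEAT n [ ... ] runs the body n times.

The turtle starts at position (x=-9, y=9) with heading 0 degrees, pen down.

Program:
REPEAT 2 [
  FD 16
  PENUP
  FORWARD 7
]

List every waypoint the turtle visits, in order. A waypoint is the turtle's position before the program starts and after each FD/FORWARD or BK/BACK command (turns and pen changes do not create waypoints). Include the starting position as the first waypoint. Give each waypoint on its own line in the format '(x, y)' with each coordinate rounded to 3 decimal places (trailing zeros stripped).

Answer: (-9, 9)
(7, 9)
(14, 9)
(30, 9)
(37, 9)

Derivation:
Executing turtle program step by step:
Start: pos=(-9,9), heading=0, pen down
REPEAT 2 [
  -- iteration 1/2 --
  FD 16: (-9,9) -> (7,9) [heading=0, draw]
  PU: pen up
  FD 7: (7,9) -> (14,9) [heading=0, move]
  -- iteration 2/2 --
  FD 16: (14,9) -> (30,9) [heading=0, move]
  PU: pen up
  FD 7: (30,9) -> (37,9) [heading=0, move]
]
Final: pos=(37,9), heading=0, 1 segment(s) drawn
Waypoints (5 total):
(-9, 9)
(7, 9)
(14, 9)
(30, 9)
(37, 9)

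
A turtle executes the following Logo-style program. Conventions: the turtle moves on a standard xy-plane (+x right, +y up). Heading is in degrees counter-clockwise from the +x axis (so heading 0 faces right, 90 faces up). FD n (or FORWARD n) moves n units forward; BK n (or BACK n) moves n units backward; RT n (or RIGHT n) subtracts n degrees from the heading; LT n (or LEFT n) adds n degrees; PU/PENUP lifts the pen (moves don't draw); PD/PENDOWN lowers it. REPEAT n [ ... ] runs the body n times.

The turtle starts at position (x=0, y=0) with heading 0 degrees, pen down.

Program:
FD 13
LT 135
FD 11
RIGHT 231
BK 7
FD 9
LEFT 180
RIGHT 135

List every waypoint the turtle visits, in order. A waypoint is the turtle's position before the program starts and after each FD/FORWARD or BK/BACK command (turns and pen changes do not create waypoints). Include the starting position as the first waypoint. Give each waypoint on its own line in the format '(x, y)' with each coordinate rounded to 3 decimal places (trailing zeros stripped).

Executing turtle program step by step:
Start: pos=(0,0), heading=0, pen down
FD 13: (0,0) -> (13,0) [heading=0, draw]
LT 135: heading 0 -> 135
FD 11: (13,0) -> (5.222,7.778) [heading=135, draw]
RT 231: heading 135 -> 264
BK 7: (5.222,7.778) -> (5.954,14.74) [heading=264, draw]
FD 9: (5.954,14.74) -> (5.013,5.789) [heading=264, draw]
LT 180: heading 264 -> 84
RT 135: heading 84 -> 309
Final: pos=(5.013,5.789), heading=309, 4 segment(s) drawn
Waypoints (5 total):
(0, 0)
(13, 0)
(5.222, 7.778)
(5.954, 14.74)
(5.013, 5.789)

Answer: (0, 0)
(13, 0)
(5.222, 7.778)
(5.954, 14.74)
(5.013, 5.789)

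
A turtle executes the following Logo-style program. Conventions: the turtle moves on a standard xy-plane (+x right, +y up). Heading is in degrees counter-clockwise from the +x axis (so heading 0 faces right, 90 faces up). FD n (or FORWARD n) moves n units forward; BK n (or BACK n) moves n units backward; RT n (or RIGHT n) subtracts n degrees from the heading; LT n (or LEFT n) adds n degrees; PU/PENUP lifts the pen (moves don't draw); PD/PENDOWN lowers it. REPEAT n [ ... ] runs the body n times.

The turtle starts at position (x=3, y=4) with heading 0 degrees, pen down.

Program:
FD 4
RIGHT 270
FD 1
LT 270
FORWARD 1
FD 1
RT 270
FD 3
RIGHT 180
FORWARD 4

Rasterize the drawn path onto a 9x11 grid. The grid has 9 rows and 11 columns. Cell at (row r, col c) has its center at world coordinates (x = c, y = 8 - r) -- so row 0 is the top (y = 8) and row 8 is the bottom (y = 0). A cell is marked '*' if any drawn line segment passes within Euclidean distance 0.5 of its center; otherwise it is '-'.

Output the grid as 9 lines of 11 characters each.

Segment 0: (3,4) -> (7,4)
Segment 1: (7,4) -> (7,5)
Segment 2: (7,5) -> (8,5)
Segment 3: (8,5) -> (9,5)
Segment 4: (9,5) -> (9,8)
Segment 5: (9,8) -> (9,4)

Answer: ---------*-
---------*-
---------*-
-------***-
---*****-*-
-----------
-----------
-----------
-----------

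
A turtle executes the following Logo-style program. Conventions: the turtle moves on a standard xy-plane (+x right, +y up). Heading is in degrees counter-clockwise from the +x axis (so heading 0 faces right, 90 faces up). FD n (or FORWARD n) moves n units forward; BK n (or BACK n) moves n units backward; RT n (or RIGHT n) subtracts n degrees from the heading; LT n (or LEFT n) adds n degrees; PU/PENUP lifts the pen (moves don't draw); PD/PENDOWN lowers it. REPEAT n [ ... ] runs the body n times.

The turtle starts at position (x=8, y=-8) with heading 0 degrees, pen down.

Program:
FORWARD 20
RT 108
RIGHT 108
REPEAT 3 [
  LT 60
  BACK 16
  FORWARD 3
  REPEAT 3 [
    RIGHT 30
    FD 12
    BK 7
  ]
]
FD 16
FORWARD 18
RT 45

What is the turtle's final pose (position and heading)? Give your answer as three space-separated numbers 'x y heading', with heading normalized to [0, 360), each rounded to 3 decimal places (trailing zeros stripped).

Answer: 68.127 49.888 9

Derivation:
Executing turtle program step by step:
Start: pos=(8,-8), heading=0, pen down
FD 20: (8,-8) -> (28,-8) [heading=0, draw]
RT 108: heading 0 -> 252
RT 108: heading 252 -> 144
REPEAT 3 [
  -- iteration 1/3 --
  LT 60: heading 144 -> 204
  BK 16: (28,-8) -> (42.617,-1.492) [heading=204, draw]
  FD 3: (42.617,-1.492) -> (39.876,-2.712) [heading=204, draw]
  REPEAT 3 [
    -- iteration 1/3 --
    RT 30: heading 204 -> 174
    FD 12: (39.876,-2.712) -> (27.942,-1.458) [heading=174, draw]
    BK 7: (27.942,-1.458) -> (34.903,-2.19) [heading=174, draw]
    -- iteration 2/3 --
    RT 30: heading 174 -> 144
    FD 12: (34.903,-2.19) -> (25.195,4.864) [heading=144, draw]
    BK 7: (25.195,4.864) -> (30.858,0.749) [heading=144, draw]
    -- iteration 3/3 --
    RT 30: heading 144 -> 114
    FD 12: (30.858,0.749) -> (25.978,11.712) [heading=114, draw]
    BK 7: (25.978,11.712) -> (28.825,5.317) [heading=114, draw]
  ]
  -- iteration 2/3 --
  LT 60: heading 114 -> 174
  BK 16: (28.825,5.317) -> (44.737,3.644) [heading=174, draw]
  FD 3: (44.737,3.644) -> (41.753,3.958) [heading=174, draw]
  REPEAT 3 [
    -- iteration 1/3 --
    RT 30: heading 174 -> 144
    FD 12: (41.753,3.958) -> (32.045,11.011) [heading=144, draw]
    BK 7: (32.045,11.011) -> (37.708,6.897) [heading=144, draw]
    -- iteration 2/3 --
    RT 30: heading 144 -> 114
    FD 12: (37.708,6.897) -> (32.828,17.859) [heading=114, draw]
    BK 7: (32.828,17.859) -> (35.675,11.465) [heading=114, draw]
    -- iteration 3/3 --
    RT 30: heading 114 -> 84
    FD 12: (35.675,11.465) -> (36.929,23.399) [heading=84, draw]
    BK 7: (36.929,23.399) -> (36.197,16.437) [heading=84, draw]
  ]
  -- iteration 3/3 --
  LT 60: heading 84 -> 144
  BK 16: (36.197,16.437) -> (49.142,7.033) [heading=144, draw]
  FD 3: (49.142,7.033) -> (46.715,8.796) [heading=144, draw]
  REPEAT 3 [
    -- iteration 1/3 --
    RT 30: heading 144 -> 114
    FD 12: (46.715,8.796) -> (41.834,19.759) [heading=114, draw]
    BK 7: (41.834,19.759) -> (44.681,13.364) [heading=114, draw]
    -- iteration 2/3 --
    RT 30: heading 114 -> 84
    FD 12: (44.681,13.364) -> (45.935,25.298) [heading=84, draw]
    BK 7: (45.935,25.298) -> (45.204,18.336) [heading=84, draw]
    -- iteration 3/3 --
    RT 30: heading 84 -> 54
    FD 12: (45.204,18.336) -> (52.257,28.045) [heading=54, draw]
    BK 7: (52.257,28.045) -> (48.142,22.381) [heading=54, draw]
  ]
]
FD 16: (48.142,22.381) -> (57.547,35.326) [heading=54, draw]
FD 18: (57.547,35.326) -> (68.127,49.888) [heading=54, draw]
RT 45: heading 54 -> 9
Final: pos=(68.127,49.888), heading=9, 27 segment(s) drawn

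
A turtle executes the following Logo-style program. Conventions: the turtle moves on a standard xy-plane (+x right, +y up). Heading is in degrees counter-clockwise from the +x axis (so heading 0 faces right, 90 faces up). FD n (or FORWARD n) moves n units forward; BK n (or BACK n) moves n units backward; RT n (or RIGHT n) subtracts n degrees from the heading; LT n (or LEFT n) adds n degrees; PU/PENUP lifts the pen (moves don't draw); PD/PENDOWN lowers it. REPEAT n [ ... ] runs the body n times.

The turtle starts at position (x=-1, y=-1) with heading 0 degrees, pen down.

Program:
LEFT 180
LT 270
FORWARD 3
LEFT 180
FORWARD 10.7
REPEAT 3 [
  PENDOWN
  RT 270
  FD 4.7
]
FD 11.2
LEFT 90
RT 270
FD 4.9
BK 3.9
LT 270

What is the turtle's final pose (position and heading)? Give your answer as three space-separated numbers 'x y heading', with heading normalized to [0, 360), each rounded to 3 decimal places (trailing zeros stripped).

Answer: -11.2 -4 270

Derivation:
Executing turtle program step by step:
Start: pos=(-1,-1), heading=0, pen down
LT 180: heading 0 -> 180
LT 270: heading 180 -> 90
FD 3: (-1,-1) -> (-1,2) [heading=90, draw]
LT 180: heading 90 -> 270
FD 10.7: (-1,2) -> (-1,-8.7) [heading=270, draw]
REPEAT 3 [
  -- iteration 1/3 --
  PD: pen down
  RT 270: heading 270 -> 0
  FD 4.7: (-1,-8.7) -> (3.7,-8.7) [heading=0, draw]
  -- iteration 2/3 --
  PD: pen down
  RT 270: heading 0 -> 90
  FD 4.7: (3.7,-8.7) -> (3.7,-4) [heading=90, draw]
  -- iteration 3/3 --
  PD: pen down
  RT 270: heading 90 -> 180
  FD 4.7: (3.7,-4) -> (-1,-4) [heading=180, draw]
]
FD 11.2: (-1,-4) -> (-12.2,-4) [heading=180, draw]
LT 90: heading 180 -> 270
RT 270: heading 270 -> 0
FD 4.9: (-12.2,-4) -> (-7.3,-4) [heading=0, draw]
BK 3.9: (-7.3,-4) -> (-11.2,-4) [heading=0, draw]
LT 270: heading 0 -> 270
Final: pos=(-11.2,-4), heading=270, 8 segment(s) drawn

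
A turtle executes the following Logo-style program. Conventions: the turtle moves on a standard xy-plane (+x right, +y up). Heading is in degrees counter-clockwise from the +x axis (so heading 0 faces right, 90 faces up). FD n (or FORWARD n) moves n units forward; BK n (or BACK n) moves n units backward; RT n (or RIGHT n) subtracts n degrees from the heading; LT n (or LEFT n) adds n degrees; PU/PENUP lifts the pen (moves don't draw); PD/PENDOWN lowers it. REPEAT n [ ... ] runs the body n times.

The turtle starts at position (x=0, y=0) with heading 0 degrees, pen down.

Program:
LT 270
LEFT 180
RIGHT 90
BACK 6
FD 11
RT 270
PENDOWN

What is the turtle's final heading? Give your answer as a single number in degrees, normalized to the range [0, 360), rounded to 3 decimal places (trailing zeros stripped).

Answer: 90

Derivation:
Executing turtle program step by step:
Start: pos=(0,0), heading=0, pen down
LT 270: heading 0 -> 270
LT 180: heading 270 -> 90
RT 90: heading 90 -> 0
BK 6: (0,0) -> (-6,0) [heading=0, draw]
FD 11: (-6,0) -> (5,0) [heading=0, draw]
RT 270: heading 0 -> 90
PD: pen down
Final: pos=(5,0), heading=90, 2 segment(s) drawn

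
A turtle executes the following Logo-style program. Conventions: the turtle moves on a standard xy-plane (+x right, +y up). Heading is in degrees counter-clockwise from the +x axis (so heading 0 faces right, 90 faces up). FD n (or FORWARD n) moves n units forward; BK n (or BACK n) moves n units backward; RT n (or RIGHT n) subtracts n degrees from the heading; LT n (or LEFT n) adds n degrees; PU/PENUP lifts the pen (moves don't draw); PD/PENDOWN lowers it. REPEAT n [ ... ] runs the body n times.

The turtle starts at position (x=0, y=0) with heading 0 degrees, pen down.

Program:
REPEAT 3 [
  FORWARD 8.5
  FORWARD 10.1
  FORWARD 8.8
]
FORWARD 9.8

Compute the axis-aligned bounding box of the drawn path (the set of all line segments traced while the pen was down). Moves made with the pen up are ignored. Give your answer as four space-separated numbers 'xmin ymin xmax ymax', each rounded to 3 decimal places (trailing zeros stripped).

Answer: 0 0 92 0

Derivation:
Executing turtle program step by step:
Start: pos=(0,0), heading=0, pen down
REPEAT 3 [
  -- iteration 1/3 --
  FD 8.5: (0,0) -> (8.5,0) [heading=0, draw]
  FD 10.1: (8.5,0) -> (18.6,0) [heading=0, draw]
  FD 8.8: (18.6,0) -> (27.4,0) [heading=0, draw]
  -- iteration 2/3 --
  FD 8.5: (27.4,0) -> (35.9,0) [heading=0, draw]
  FD 10.1: (35.9,0) -> (46,0) [heading=0, draw]
  FD 8.8: (46,0) -> (54.8,0) [heading=0, draw]
  -- iteration 3/3 --
  FD 8.5: (54.8,0) -> (63.3,0) [heading=0, draw]
  FD 10.1: (63.3,0) -> (73.4,0) [heading=0, draw]
  FD 8.8: (73.4,0) -> (82.2,0) [heading=0, draw]
]
FD 9.8: (82.2,0) -> (92,0) [heading=0, draw]
Final: pos=(92,0), heading=0, 10 segment(s) drawn

Segment endpoints: x in {0, 8.5, 18.6, 27.4, 35.9, 46, 54.8, 63.3, 73.4, 82.2, 92}, y in {0}
xmin=0, ymin=0, xmax=92, ymax=0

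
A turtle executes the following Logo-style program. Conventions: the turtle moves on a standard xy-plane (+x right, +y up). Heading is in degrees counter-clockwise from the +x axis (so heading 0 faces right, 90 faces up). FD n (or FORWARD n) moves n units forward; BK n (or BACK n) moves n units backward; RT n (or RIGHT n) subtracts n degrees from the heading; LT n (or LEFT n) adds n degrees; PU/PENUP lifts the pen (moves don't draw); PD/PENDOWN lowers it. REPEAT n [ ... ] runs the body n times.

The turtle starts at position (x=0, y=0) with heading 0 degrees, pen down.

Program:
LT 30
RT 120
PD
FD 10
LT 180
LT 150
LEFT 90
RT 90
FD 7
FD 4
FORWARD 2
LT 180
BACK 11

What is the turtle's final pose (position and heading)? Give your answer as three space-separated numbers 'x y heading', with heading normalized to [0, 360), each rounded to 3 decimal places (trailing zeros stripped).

Executing turtle program step by step:
Start: pos=(0,0), heading=0, pen down
LT 30: heading 0 -> 30
RT 120: heading 30 -> 270
PD: pen down
FD 10: (0,0) -> (0,-10) [heading=270, draw]
LT 180: heading 270 -> 90
LT 150: heading 90 -> 240
LT 90: heading 240 -> 330
RT 90: heading 330 -> 240
FD 7: (0,-10) -> (-3.5,-16.062) [heading=240, draw]
FD 4: (-3.5,-16.062) -> (-5.5,-19.526) [heading=240, draw]
FD 2: (-5.5,-19.526) -> (-6.5,-21.258) [heading=240, draw]
LT 180: heading 240 -> 60
BK 11: (-6.5,-21.258) -> (-12,-30.785) [heading=60, draw]
Final: pos=(-12,-30.785), heading=60, 5 segment(s) drawn

Answer: -12 -30.785 60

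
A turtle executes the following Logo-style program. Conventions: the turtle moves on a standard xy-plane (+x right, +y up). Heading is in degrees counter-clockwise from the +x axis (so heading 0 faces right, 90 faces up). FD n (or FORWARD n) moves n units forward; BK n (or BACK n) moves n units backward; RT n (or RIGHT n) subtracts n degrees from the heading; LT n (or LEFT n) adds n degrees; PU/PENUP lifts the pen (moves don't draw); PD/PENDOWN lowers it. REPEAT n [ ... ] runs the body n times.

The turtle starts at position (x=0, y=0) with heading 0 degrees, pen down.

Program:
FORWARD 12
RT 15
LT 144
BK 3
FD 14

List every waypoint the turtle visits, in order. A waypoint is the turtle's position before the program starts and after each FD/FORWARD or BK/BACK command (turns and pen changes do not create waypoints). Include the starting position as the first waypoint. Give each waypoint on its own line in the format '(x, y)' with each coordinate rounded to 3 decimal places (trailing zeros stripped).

Executing turtle program step by step:
Start: pos=(0,0), heading=0, pen down
FD 12: (0,0) -> (12,0) [heading=0, draw]
RT 15: heading 0 -> 345
LT 144: heading 345 -> 129
BK 3: (12,0) -> (13.888,-2.331) [heading=129, draw]
FD 14: (13.888,-2.331) -> (5.077,8.549) [heading=129, draw]
Final: pos=(5.077,8.549), heading=129, 3 segment(s) drawn
Waypoints (4 total):
(0, 0)
(12, 0)
(13.888, -2.331)
(5.077, 8.549)

Answer: (0, 0)
(12, 0)
(13.888, -2.331)
(5.077, 8.549)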